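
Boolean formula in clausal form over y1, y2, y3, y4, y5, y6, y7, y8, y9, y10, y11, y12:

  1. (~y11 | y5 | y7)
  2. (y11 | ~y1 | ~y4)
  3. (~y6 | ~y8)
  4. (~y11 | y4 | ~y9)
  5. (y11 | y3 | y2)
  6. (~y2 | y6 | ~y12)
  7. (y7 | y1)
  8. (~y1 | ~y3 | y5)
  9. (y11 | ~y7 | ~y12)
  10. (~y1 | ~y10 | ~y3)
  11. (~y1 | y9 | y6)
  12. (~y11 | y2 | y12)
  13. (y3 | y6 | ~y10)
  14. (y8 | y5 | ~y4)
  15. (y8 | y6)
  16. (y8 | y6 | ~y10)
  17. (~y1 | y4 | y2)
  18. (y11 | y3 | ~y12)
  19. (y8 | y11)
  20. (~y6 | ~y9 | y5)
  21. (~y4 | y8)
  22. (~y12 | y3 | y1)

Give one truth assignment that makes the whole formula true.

y1=F, y2=T, y3=T, y4=T, y5=T, y6=F, y7=T, y8=T, y9=F, y10=T, y11=T, y12=F

y5 occurs only positively in the remaining clauses — set y5 = True.
Set y1 = False and propagate.
  then y7 is forced to True.
The remaining clauses are satisfied by y2 = True, y3 = True, y4 = True, y6 = False, y8 = True, y9 = False, y10 = True, y11 = True, y12 = False.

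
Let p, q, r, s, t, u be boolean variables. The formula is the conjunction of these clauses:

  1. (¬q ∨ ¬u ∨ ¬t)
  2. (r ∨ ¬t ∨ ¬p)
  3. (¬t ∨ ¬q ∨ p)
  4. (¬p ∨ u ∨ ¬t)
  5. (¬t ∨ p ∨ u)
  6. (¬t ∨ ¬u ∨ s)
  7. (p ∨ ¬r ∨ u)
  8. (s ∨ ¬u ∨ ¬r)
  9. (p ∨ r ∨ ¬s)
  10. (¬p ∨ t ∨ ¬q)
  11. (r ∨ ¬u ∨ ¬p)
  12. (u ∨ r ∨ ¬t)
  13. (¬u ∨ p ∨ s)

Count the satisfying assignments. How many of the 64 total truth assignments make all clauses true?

11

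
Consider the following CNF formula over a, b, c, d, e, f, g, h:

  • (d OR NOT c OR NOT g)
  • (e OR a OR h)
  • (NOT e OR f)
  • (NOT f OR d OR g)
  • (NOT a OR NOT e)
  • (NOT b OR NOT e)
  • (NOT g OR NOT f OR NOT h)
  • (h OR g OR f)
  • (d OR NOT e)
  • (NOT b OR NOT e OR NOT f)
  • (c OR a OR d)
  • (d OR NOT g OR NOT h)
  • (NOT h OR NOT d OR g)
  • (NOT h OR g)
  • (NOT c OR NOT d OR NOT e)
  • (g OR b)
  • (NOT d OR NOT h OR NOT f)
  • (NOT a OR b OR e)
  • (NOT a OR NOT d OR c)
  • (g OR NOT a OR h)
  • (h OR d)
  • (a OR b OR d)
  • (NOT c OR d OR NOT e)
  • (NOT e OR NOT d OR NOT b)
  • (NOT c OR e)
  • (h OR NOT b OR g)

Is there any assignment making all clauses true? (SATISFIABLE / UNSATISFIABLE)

SATISFIABLE

Set a = False and propagate.
Branch on b: take b = False.
  then g is forced to True.
  then d is forced to True.
For the remaining variables, c = False, e = True, f = True, h = False works.
Every clause has at least one true literal under this assignment.
So a=F, b=F, c=F, d=T, e=T, f=T, g=T, h=F is a satisfying assignment.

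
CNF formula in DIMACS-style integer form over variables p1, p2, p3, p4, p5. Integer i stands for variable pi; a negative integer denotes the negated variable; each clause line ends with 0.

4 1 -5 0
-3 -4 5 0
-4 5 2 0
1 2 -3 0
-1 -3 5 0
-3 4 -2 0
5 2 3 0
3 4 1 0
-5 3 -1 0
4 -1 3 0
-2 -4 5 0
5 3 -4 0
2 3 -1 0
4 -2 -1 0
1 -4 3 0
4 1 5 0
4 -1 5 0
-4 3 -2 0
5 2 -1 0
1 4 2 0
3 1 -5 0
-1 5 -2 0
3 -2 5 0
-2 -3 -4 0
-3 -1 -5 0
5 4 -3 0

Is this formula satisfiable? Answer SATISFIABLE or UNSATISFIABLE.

p3 = True:
  p4 = True:
    propagation gives p5=True, p2=False, p1=True; an empty clause results — contradiction.
  p4 = False:
    propagation gives p2=False, p1=True, p5=True; an empty clause results — contradiction.
p3 = False:
  p1 = True:
    propagation gives p5=False, p2=True; an empty clause results — contradiction.
  p1 = False:
    propagation gives p4=True; an empty clause results — contradiction.
Every branch closes, so no satisfying assignment exists.

UNSATISFIABLE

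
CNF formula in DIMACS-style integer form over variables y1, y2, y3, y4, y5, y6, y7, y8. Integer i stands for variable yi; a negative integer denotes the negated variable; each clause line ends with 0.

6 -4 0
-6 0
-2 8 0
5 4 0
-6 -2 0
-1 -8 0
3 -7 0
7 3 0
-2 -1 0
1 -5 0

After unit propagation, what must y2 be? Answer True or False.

False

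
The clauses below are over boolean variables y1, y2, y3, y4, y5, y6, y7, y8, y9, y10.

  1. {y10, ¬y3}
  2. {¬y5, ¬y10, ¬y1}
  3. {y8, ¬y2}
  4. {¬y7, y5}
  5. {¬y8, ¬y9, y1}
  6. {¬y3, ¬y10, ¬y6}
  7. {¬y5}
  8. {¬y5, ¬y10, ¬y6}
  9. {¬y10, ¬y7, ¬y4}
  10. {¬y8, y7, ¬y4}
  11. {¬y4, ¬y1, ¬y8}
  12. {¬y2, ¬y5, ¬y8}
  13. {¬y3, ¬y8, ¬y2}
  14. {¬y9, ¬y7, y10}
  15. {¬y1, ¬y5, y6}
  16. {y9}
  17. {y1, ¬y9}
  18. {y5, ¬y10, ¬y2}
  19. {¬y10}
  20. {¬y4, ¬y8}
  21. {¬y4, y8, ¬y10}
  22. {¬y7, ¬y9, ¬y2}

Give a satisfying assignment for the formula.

y1=1  y2=0  y3=0  y4=0  y5=0  y6=0  y7=0  y8=1  y9=1  y10=0

(¬y5) is a unit clause, so y5 = False.
(¬y7) is a unit clause, so y7 = False.
Unit propagation: (y9) forces y9 = True.
Unit propagation: (y1) forces y1 = True.
(¬y10) is a unit clause, so y10 = False.
The clause (¬y3) is unit: y3 must be False.
y2 occurs only negated in the remaining clauses — set y2 = False.
y4 occurs only negated in the remaining clauses — set y4 = False.
y6, y8 are now unconstrained; take y6 = False, y8 = True.
Check each clause:
  1. {¬y3, y10} — ¬y3 is true.
  2. {¬y1, ¬y5, ¬y10} — ¬y5 is true.
  3. {¬y2, y8} — y8 is true.
  4. {¬y7, y5} — ¬y7 is true.
  5. {¬y9, ¬y8, y1} — y1 is true.
  6. {¬y6, ¬y3, ¬y10} — ¬y6 is true.
  7. {¬y5} — ¬y5 is true.
  8. {¬y10, ¬y6, ¬y5} — ¬y6 is true.
  9. {¬y4, ¬y10, ¬y7} — ¬y7 is true.
  10. {¬y4, y7, ¬y8} — ¬y4 is true.
  11. {¬y4, ¬y8, ¬y1} — ¬y4 is true.
  12. {¬y2, ¬y8, ¬y5} — ¬y5 is true.
  13. {¬y2, ¬y8, ¬y3} — ¬y3 is true.
  14. {y10, ¬y9, ¬y7} — ¬y7 is true.
  15. {¬y5, ¬y1, y6} — ¬y5 is true.
  16. {y9} — y9 is true.
  17. {¬y9, y1} — y1 is true.
  18. {¬y2, y5, ¬y10} — ¬y10 is true.
  19. {¬y10} — ¬y10 is true.
  20. {¬y8, ¬y4} — ¬y4 is true.
  21. {¬y10, y8, ¬y4} — y8 is true.
  22. {¬y9, ¬y7, ¬y2} — ¬y7 is true.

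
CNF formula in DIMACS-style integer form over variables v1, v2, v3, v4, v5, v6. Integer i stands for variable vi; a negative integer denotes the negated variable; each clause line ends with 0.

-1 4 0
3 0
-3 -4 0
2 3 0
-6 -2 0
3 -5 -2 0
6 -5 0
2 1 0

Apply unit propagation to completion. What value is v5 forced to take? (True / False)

(v3) stands alone — v3 = True.
In (!v4 || !v3), !v3 is now false; !v4 must hold, so v4 = False.
From (v4 || !v1) and v4 = False: v1 = False.
From (v1 || v2) and v1 = False: v2 = True.
From (!v6 || !v2) and v2 = True: v6 = False.
From (v6 || !v5) and v6 = False: v5 = False.

False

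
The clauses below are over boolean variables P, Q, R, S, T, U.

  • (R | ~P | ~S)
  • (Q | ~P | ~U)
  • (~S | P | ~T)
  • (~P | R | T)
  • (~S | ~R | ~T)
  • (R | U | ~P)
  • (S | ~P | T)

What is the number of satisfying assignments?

Case analysis on P and R:
  P=T, R=T: 6 of the 16 assignments to (Q,S,T,U) work.
  P=T, R=F: remaining (Q,S,T,U) ∈ {(T,F,T,T)} — 1.
  P=F, R=T: Q, U free; 3 ways for (S,T) × 2^2 = 12.
  P=F, R=F: Q, U free; 3 ways for (S,T) × 2^2 = 12.
Total: 6 + 1 + 12 + 12 = 31.

31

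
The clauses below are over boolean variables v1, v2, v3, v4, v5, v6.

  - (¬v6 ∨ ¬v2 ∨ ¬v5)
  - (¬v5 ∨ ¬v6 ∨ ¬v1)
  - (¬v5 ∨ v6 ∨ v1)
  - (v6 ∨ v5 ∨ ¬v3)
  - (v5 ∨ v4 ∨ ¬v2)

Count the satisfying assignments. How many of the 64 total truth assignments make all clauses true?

30

Case analysis on v5 and v6:
  v5=T, v6=T: remaining (v1,v2,v3,v4) ∈ {(F,F,F,F); (F,F,F,T); (F,F,T,F); (F,F,T,T)} — 4.
  v5=T, v6=F: forces v1=T; v2, v3, v4 free → 2^3 = 8.
  v5=F, v6=T: v1, v3 free; 3 ways for (v2,v4) × 2^2 = 12.
  v5=F, v6=F: v1 free; 3 ways for (v2,v3,v4) × 2^1 = 6.
Total: 4 + 8 + 12 + 6 = 30.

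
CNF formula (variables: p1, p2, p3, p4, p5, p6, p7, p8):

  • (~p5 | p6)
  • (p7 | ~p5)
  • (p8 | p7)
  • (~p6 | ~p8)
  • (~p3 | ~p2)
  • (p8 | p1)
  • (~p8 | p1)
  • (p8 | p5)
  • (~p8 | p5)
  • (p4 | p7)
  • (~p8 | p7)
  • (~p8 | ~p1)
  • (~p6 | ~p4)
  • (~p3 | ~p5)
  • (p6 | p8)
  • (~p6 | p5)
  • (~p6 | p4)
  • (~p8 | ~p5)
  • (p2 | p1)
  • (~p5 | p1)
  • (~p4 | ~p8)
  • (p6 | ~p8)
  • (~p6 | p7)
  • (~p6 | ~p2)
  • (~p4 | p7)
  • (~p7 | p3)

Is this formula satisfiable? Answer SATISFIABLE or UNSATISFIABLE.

p8 = True:
  propagation gives p6=False; an empty clause results — contradiction.
p8 = False:
  propagation gives p7=True, p1=True, p5=True, p6=True; an empty clause results — contradiction.
Every branch closes, so no satisfying assignment exists.

UNSATISFIABLE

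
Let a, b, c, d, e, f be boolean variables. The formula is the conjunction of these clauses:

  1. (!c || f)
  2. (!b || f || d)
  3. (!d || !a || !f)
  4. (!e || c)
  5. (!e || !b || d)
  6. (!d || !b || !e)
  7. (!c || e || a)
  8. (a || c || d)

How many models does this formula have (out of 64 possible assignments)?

14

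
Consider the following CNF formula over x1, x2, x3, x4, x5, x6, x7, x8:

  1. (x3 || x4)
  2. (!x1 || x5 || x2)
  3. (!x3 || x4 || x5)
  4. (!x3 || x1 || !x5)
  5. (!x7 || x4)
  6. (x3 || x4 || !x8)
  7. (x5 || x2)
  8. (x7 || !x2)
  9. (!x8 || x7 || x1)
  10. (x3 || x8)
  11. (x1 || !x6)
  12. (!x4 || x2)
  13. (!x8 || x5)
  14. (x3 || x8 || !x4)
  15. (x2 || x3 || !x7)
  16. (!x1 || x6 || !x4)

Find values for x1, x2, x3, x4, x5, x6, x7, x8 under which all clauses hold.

Branch on x1: take x1 = False.
  then x6 is forced to False.
Set x2 = True and propagate.
  then x7 is forced to True.
  then x4 is forced to True.
Try x3 = True.
  then x5 is forced to False.
  then x8 is forced to False.
Check each clause:
  1. (x3 || x4) — x3 is true.
  2. (x2 || x5 || !x1) — x2 is true.
  3. (x5 || x4 || !x3) — x4 is true.
  4. (!x5 || x1 || !x3) — !x5 is true.
  5. (x4 || !x7) — x4 is true.
  6. (x4 || !x8 || x3) — !x8 is true.
  7. (x2 || x5) — x2 is true.
  8. (x7 || !x2) — x7 is true.
  9. (!x8 || x1 || x7) — !x8 is true.
  10. (x3 || x8) — x3 is true.
  11. (x1 || !x6) — !x6 is true.
  12. (!x4 || x2) — x2 is true.
  13. (!x8 || x5) — !x8 is true.
  14. (!x4 || x3 || x8) — x3 is true.
  15. (!x7 || x3 || x2) — x2 is true.
  16. (!x4 || x6 || !x1) — !x1 is true.

x1=0, x2=1, x3=1, x4=1, x5=0, x6=0, x7=1, x8=0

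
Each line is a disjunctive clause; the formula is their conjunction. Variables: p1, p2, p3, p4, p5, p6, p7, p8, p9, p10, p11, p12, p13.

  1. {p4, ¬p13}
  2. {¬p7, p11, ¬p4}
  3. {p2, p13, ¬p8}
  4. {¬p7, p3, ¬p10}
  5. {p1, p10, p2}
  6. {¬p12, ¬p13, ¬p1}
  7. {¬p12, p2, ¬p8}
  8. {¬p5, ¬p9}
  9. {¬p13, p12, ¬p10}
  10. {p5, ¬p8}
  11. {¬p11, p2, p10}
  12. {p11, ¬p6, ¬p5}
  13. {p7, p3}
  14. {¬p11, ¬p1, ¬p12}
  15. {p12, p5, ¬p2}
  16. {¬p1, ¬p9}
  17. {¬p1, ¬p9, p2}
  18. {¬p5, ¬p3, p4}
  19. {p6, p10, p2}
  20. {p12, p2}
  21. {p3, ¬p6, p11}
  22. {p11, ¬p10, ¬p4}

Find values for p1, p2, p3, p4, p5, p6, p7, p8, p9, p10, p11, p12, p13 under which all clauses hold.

p1=False, p2=True, p3=True, p4=False, p5=False, p6=True, p7=True, p8=False, p9=False, p10=True, p11=True, p12=True, p13=False

Check each clause:
  1. {p4, ¬p13} — ¬p13 is true.
  2. {¬p7, p11, ¬p4} — p11 is true.
  3. {p13, ¬p8, p2} — ¬p8 is true.
  4. {p3, ¬p10, ¬p7} — p3 is true.
  5. {p2, p1, p10} — p2 is true.
  6. {¬p13, ¬p12, ¬p1} — ¬p13 is true.
  7. {¬p12, ¬p8, p2} — ¬p8 is true.
  8. {¬p9, ¬p5} — ¬p5 is true.
  9. {¬p10, p12, ¬p13} — ¬p13 is true.
  10. {¬p8, p5} — ¬p8 is true.
  11. {p10, p2, ¬p11} — p10 is true.
  12. {p11, ¬p5, ¬p6} — p11 is true.
  13. {p3, p7} — p3 is true.
  14. {¬p12, ¬p1, ¬p11} — ¬p1 is true.
  15. {p5, p12, ¬p2} — p12 is true.
  16. {¬p9, ¬p1} — ¬p1 is true.
  17. {p2, ¬p1, ¬p9} — p2 is true.
  18. {¬p5, p4, ¬p3} — ¬p5 is true.
  19. {p6, p10, p2} — p10 is true.
  20. {p12, p2} — p2 is true.
  21. {p3, p11, ¬p6} — p3 is true.
  22. {¬p4, ¬p10, p11} — p11 is true.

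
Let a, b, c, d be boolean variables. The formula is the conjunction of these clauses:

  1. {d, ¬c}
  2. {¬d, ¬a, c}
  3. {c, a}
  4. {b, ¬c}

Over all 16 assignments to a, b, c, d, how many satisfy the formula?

4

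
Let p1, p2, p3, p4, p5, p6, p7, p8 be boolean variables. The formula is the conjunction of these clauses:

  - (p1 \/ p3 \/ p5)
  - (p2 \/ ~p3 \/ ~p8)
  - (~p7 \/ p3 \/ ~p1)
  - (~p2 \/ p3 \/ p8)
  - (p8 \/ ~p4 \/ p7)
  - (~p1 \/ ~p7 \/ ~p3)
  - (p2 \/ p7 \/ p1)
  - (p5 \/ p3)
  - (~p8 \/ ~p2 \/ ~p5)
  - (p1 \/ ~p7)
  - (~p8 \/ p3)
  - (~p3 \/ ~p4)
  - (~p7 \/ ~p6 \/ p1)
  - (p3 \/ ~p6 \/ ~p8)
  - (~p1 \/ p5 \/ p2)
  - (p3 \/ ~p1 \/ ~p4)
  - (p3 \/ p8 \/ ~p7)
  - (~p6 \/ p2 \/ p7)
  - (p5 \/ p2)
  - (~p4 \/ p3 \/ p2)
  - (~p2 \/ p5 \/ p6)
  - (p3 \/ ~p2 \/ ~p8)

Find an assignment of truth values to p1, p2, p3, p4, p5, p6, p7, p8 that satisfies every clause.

p1=F, p2=T, p3=T, p4=F, p5=F, p6=T, p7=F, p8=F

p4 occurs only negated in the remaining clauses — set p4 = False.
Set p1 = False and propagate.
  then p7 is forced to False.
  then p2 is forced to True.
For the remaining variables, p3 = True, p5 = False, p6 = True, p8 = False works.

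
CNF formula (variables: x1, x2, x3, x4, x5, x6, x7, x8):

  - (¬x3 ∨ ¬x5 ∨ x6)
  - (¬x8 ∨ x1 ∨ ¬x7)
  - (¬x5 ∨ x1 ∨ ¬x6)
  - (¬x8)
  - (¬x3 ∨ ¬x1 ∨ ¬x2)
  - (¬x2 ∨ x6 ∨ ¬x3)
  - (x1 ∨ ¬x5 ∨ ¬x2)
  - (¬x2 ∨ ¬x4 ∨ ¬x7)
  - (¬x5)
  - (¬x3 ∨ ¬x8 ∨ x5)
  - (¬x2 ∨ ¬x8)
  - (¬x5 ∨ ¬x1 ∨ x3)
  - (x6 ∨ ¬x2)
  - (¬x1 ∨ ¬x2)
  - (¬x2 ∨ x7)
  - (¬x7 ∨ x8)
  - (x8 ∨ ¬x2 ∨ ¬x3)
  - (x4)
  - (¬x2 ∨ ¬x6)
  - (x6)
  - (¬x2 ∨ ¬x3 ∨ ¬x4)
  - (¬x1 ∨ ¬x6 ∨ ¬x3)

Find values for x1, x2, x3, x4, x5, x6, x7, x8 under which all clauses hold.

x1 = F  x2 = F  x3 = F  x4 = T  x5 = F  x6 = T  x7 = F  x8 = F

Check each clause:
  1. (¬x5 ∨ x6 ∨ ¬x3) — ¬x5 is true.
  2. (x1 ∨ ¬x8 ∨ ¬x7) — ¬x8 is true.
  3. (x1 ∨ ¬x5 ∨ ¬x6) — ¬x5 is true.
  4. (¬x8) — ¬x8 is true.
  5. (¬x3 ∨ ¬x1 ∨ ¬x2) — ¬x3 is true.
  6. (¬x2 ∨ ¬x3 ∨ x6) — ¬x3 is true.
  7. (¬x2 ∨ x1 ∨ ¬x5) — ¬x5 is true.
  8. (¬x4 ∨ ¬x2 ∨ ¬x7) — ¬x7 is true.
  9. (¬x5) — ¬x5 is true.
  10. (x5 ∨ ¬x3 ∨ ¬x8) — ¬x8 is true.
  11. (¬x8 ∨ ¬x2) — ¬x8 is true.
  12. (¬x5 ∨ ¬x1 ∨ x3) — ¬x1 is true.
  13. (¬x2 ∨ x6) — x6 is true.
  14. (¬x2 ∨ ¬x1) — ¬x2 is true.
  15. (¬x2 ∨ x7) — ¬x2 is true.
  16. (x8 ∨ ¬x7) — ¬x7 is true.
  17. (¬x2 ∨ ¬x3 ∨ x8) — ¬x3 is true.
  18. (x4) — x4 is true.
  19. (¬x6 ∨ ¬x2) — ¬x2 is true.
  20. (x6) — x6 is true.
  21. (¬x4 ∨ ¬x3 ∨ ¬x2) — ¬x3 is true.
  22. (¬x3 ∨ ¬x1 ∨ ¬x6) — ¬x3 is true.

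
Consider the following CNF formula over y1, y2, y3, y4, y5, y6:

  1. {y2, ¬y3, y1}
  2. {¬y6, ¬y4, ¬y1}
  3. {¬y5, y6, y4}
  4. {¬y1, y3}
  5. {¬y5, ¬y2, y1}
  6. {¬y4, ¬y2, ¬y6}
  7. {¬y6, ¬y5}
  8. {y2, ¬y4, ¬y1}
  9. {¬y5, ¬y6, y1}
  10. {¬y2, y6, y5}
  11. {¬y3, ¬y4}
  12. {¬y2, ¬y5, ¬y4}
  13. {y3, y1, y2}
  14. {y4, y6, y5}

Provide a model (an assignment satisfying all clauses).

y1 = False  y2 = True  y3 = True  y4 = False  y5 = False  y6 = True

Try y1 = False.
Try y2 = True.
  then y5 is forced to False.
  then y6 is forced to True.
  then y4 is forced to False.
y3 is now unconstrained; take y3 = True.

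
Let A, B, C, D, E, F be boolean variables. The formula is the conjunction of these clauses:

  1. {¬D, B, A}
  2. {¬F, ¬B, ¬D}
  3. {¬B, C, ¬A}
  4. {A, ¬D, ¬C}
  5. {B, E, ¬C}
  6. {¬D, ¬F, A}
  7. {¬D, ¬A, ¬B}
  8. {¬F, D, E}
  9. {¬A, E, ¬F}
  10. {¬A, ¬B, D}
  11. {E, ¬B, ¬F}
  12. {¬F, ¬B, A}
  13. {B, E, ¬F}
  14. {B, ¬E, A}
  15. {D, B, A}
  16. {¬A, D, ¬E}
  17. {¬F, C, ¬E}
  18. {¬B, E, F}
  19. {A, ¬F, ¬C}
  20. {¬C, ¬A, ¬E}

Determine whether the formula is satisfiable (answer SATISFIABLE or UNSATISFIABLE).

Try A = True.
Branch on B: take B = False.
Set C = False and propagate.
For the remaining variables, D = True, E = False, F = False works.
So A=T, B=F, C=F, D=T, E=F, F=F is a satisfying assignment.

SATISFIABLE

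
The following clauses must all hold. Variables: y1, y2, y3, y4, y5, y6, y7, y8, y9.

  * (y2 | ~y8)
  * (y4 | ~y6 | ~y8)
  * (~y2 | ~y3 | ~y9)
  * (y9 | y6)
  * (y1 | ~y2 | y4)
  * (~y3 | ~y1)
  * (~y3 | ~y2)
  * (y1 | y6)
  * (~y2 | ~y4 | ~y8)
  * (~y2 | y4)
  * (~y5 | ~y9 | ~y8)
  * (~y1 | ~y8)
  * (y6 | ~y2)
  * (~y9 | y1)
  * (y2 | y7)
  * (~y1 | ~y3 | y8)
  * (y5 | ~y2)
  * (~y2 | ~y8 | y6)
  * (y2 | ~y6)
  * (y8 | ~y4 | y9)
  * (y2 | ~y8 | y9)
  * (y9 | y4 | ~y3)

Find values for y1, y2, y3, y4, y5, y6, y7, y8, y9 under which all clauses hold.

Pure literal: y3 appears only negated; assign y3 = False.
Try y1 = True.
  then y8 is forced to False.
Branch on y2: take y2 = True.
  then y4 is forced to True.
  then y6 is forced to True.
  then y5 is forced to True.
  then y9 is forced to True.
y7 is now unconstrained; take y7 = False.

y1=True, y2=True, y3=False, y4=True, y5=True, y6=True, y7=False, y8=False, y9=True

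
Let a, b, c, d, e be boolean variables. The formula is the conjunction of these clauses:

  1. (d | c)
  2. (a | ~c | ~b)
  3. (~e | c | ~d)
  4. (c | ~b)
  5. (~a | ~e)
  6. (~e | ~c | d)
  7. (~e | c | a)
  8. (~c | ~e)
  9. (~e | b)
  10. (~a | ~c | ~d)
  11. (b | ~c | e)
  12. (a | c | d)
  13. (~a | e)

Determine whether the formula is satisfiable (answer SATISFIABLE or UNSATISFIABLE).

Set a = False and propagate.
Try b = False.
  then e is forced to False.
  then c is forced to False.
  then d is forced to True.
Every clause has at least one true literal under this assignment.
So a = F, b = F, c = F, d = T, e = F is a satisfying assignment.

SATISFIABLE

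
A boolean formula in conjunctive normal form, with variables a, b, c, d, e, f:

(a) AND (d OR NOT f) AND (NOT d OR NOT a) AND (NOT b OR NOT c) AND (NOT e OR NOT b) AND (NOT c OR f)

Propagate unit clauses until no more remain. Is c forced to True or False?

False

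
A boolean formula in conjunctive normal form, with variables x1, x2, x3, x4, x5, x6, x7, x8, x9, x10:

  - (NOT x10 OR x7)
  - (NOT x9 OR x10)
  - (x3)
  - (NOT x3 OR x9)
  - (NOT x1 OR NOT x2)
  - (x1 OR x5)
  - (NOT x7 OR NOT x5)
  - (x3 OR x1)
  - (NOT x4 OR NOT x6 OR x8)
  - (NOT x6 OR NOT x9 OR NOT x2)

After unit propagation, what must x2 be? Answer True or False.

False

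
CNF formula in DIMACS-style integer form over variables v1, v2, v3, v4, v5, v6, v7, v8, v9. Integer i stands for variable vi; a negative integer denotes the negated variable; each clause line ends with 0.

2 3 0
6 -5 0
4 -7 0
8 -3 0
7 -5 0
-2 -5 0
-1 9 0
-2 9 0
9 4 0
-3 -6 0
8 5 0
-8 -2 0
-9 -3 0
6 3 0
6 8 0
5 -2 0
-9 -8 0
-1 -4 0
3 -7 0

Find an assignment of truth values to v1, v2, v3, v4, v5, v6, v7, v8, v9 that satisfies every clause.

v1=False  v2=False  v3=True  v4=True  v5=False  v6=False  v7=True  v8=True  v9=False

Check each clause:
  1. (v2 || v3) — v3 is true.
  2. (!v5 || v6) — !v5 is true.
  3. (v4 || !v7) — v4 is true.
  4. (v8 || !v3) — v8 is true.
  5. (!v5 || v7) — !v5 is true.
  6. (!v5 || !v2) — !v5 is true.
  7. (v9 || !v1) — !v1 is true.
  8. (!v2 || v9) — !v2 is true.
  9. (v9 || v4) — v4 is true.
  10. (!v3 || !v6) — !v6 is true.
  11. (v5 || v8) — v8 is true.
  12. (!v8 || !v2) — !v2 is true.
  13. (!v9 || !v3) — !v9 is true.
  14. (v3 || v6) — v3 is true.
  15. (v8 || v6) — v8 is true.
  16. (!v2 || v5) — !v2 is true.
  17. (!v9 || !v8) — !v9 is true.
  18. (!v4 || !v1) — !v1 is true.
  19. (v3 || !v7) — v3 is true.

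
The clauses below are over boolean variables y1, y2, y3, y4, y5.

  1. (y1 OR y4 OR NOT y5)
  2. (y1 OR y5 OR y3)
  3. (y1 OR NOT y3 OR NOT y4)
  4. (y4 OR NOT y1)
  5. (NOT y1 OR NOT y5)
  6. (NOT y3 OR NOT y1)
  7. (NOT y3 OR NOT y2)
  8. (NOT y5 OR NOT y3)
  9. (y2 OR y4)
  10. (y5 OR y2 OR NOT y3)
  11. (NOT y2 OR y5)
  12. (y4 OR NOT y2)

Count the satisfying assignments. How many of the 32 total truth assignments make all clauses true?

Satisfying assignments:
  y1=0 y2=0 y3=0 y4=1 y5=1
  y1=0 y2=1 y3=0 y4=1 y5=1
  y1=1 y2=0 y3=0 y4=1 y5=0
Count: 3.

3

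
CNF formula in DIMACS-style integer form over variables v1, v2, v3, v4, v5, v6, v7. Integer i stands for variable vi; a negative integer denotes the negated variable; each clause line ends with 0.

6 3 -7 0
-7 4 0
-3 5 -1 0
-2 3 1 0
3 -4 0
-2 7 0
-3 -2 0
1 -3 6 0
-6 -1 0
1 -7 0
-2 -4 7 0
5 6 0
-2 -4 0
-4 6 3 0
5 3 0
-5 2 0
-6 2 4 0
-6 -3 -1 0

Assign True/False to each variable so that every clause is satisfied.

v1 = 0, v2 = 0, v3 = 1, v4 = 1, v5 = 0, v6 = 1, v7 = 0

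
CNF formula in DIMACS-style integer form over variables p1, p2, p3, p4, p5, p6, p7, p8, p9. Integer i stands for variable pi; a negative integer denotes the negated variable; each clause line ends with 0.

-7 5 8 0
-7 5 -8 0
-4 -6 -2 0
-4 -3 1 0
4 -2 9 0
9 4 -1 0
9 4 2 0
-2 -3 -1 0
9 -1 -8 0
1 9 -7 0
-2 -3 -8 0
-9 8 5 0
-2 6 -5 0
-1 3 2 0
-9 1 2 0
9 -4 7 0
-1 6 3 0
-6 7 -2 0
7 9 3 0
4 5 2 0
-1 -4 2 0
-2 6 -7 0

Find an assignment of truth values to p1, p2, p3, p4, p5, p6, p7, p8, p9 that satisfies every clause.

p1=T, p2=F, p3=T, p4=F, p5=T, p6=F, p7=F, p8=F, p9=T

Set p1 = True and propagate.
For the remaining variables, p2 = False, p3 = True, p4 = False, p5 = True, p6 = False, p7 = False, p8 = False, p9 = True works.
Check each clause:
  1. (p5 OR NOT p7 OR p8) — NOT p7 is true.
  2. (NOT p7 OR p5 OR NOT p8) — NOT p8 is true.
  3. (NOT p6 OR NOT p2 OR NOT p4) — NOT p6 is true.
  4. (NOT p4 OR NOT p3 OR p1) — p1 is true.
  5. (NOT p2 OR p9 OR p4) — p9 is true.
  6. (NOT p1 OR p9 OR p4) — p9 is true.
  7. (p4 OR p2 OR p9) — p9 is true.
  8. (NOT p1 OR NOT p3 OR NOT p2) — NOT p2 is true.
  9. (p9 OR NOT p1 OR NOT p8) — NOT p8 is true.
  10. (NOT p7 OR p1 OR p9) — p9 is true.
  11. (NOT p8 OR NOT p2 OR NOT p3) — NOT p8 is true.
  12. (NOT p9 OR p5 OR p8) — p5 is true.
  13. (NOT p2 OR p6 OR NOT p5) — NOT p2 is true.
  14. (p2 OR NOT p1 OR p3) — p3 is true.
  15. (NOT p9 OR p1 OR p2) — p1 is true.
  16. (p9 OR NOT p4 OR p7) — p9 is true.
  17. (p3 OR NOT p1 OR p6) — p3 is true.
  18. (p7 OR NOT p6 OR NOT p2) — NOT p6 is true.
  19. (p9 OR p7 OR p3) — p9 is true.
  20. (p2 OR p4 OR p5) — p5 is true.
  21. (p2 OR NOT p4 OR NOT p1) — NOT p4 is true.
  22. (NOT p2 OR p6 OR NOT p7) — NOT p7 is true.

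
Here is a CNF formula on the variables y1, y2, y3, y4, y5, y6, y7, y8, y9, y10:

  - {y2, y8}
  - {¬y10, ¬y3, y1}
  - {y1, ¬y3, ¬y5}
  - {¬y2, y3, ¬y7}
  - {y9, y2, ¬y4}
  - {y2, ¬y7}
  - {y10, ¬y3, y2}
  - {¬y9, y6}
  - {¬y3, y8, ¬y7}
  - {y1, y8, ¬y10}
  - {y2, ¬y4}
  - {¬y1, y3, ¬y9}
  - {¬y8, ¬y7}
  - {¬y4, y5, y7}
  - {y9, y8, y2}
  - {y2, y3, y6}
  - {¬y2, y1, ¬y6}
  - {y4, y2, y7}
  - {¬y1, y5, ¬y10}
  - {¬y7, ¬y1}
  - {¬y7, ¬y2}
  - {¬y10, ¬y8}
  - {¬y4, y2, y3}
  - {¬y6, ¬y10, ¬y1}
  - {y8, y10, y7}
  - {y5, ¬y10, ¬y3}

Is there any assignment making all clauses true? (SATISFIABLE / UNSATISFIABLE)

SATISFIABLE

Branch on y1: take y1 = True.
  then y7 is forced to False.
For the remaining variables, y2 = True, y3 = True, y4 = True, y5 = True, y6 = False, y8 = True, y9 = False, y10 = False works.
So y1=1, y2=1, y3=1, y4=1, y5=1, y6=0, y7=0, y8=1, y9=0, y10=0 is a satisfying assignment.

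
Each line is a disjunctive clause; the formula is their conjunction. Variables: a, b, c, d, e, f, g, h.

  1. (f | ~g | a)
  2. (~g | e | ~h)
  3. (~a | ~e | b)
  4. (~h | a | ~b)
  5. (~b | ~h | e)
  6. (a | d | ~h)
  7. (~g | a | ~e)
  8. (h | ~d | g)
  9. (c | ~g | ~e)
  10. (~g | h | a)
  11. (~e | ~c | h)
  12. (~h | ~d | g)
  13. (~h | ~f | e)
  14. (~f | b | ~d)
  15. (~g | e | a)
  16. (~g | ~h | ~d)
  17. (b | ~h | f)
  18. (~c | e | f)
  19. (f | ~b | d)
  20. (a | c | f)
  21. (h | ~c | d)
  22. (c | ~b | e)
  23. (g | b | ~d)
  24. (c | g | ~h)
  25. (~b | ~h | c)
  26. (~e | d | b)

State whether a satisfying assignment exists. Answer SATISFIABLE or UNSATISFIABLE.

SATISFIABLE

Branch on a: take a = True.
Try b = False.
  then e is forced to False.
Try c = False.
For the remaining variables, d = False, f = False, g = True, h = False works.
Every clause has at least one true literal under this assignment.
So a=True  b=False  c=False  d=False  e=False  f=False  g=True  h=False is a satisfying assignment.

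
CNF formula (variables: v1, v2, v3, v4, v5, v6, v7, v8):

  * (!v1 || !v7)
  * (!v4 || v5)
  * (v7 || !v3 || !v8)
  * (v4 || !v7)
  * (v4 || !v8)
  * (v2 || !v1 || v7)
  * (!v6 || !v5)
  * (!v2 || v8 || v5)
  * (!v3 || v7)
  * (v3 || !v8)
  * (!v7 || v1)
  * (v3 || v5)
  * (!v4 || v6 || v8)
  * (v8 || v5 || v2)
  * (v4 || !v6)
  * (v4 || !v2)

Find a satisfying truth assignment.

v1=False, v2=False, v3=False, v4=False, v5=True, v6=False, v7=False, v8=False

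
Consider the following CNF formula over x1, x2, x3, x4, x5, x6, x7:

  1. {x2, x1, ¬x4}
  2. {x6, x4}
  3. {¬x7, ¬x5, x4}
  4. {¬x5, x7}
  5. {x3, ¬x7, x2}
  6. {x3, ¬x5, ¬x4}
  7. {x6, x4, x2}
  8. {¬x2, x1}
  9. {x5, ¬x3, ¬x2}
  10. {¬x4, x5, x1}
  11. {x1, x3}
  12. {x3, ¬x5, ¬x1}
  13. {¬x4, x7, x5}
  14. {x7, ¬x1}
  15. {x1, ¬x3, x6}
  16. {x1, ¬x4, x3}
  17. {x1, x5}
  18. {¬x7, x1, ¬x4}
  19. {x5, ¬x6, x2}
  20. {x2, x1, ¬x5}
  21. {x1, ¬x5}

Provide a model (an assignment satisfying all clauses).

x1=1, x2=1, x3=0, x4=1, x5=0, x6=1, x7=1

Check each clause:
  1. {x2, ¬x4, x1} — x1 is true.
  2. {x6, x4} — x4 is true.
  3. {¬x7, x4, ¬x5} — ¬x5 is true.
  4. {¬x5, x7} — ¬x5 is true.
  5. {x3, ¬x7, x2} — x2 is true.
  6. {x3, ¬x4, ¬x5} — ¬x5 is true.
  7. {x6, x4, x2} — x2 is true.
  8. {¬x2, x1} — x1 is true.
  9. {¬x2, ¬x3, x5} — ¬x3 is true.
  10. {x1, ¬x4, x5} — x1 is true.
  11. {x3, x1} — x1 is true.
  12. {¬x5, ¬x1, x3} — ¬x5 is true.
  13. {x5, ¬x4, x7} — x7 is true.
  14. {¬x1, x7} — x7 is true.
  15. {x1, x6, ¬x3} — x1 is true.
  16. {¬x4, x3, x1} — x1 is true.
  17. {x1, x5} — x1 is true.
  18. {¬x7, ¬x4, x1} — x1 is true.
  19. {x5, ¬x6, x2} — x2 is true.
  20. {x1, x2, ¬x5} — x1 is true.
  21. {¬x5, x1} — x1 is true.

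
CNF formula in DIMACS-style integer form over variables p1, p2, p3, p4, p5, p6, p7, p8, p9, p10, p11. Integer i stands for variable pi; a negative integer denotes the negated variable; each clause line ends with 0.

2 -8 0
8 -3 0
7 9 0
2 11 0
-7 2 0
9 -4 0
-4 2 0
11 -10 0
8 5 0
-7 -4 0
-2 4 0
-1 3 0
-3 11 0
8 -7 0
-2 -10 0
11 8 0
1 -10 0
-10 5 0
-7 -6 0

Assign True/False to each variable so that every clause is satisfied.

p5 occurs only positively in the remaining clauses — set p5 = True.
Pure literal: p6 appears only negated; assign p6 = False.
Try p1 = False.
  then p10 is forced to False.
Branch on p2: take p2 = True.
  then p4 is forced to True.
  then p9 is forced to True.
  then p7 is forced to False.
The remaining clauses are satisfied by p3 = False, p8 = True, p11 = True.
Every clause has at least one true literal under this assignment.

p1=False  p2=True  p3=False  p4=True  p5=True  p6=False  p7=False  p8=True  p9=True  p10=False  p11=True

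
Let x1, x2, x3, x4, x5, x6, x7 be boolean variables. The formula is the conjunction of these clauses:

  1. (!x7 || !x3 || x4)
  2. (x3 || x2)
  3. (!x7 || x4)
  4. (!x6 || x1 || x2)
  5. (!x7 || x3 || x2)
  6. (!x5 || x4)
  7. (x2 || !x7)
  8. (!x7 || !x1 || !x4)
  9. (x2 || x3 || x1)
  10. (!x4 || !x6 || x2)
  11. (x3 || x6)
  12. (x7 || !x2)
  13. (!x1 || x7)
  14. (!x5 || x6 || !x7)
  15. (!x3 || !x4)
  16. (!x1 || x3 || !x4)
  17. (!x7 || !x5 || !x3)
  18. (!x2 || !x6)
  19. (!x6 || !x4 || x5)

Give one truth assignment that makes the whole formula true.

x1=False, x2=False, x3=True, x4=False, x5=False, x6=False, x7=False

Check each clause:
  1. (!x3 || !x7 || x4) — !x7 is true.
  2. (x3 || x2) — x3 is true.
  3. (!x7 || x4) — !x7 is true.
  4. (!x6 || x2 || x1) — !x6 is true.
  5. (x3 || !x7 || x2) — !x7 is true.
  6. (!x5 || x4) — !x5 is true.
  7. (!x7 || x2) — !x7 is true.
  8. (!x1 || !x4 || !x7) — !x7 is true.
  9. (x2 || x3 || x1) — x3 is true.
  10. (!x6 || !x4 || x2) — !x6 is true.
  11. (x3 || x6) — x3 is true.
  12. (x7 || !x2) — !x2 is true.
  13. (!x1 || x7) — !x1 is true.
  14. (!x7 || !x5 || x6) — !x7 is true.
  15. (!x4 || !x3) — !x4 is true.
  16. (!x4 || x3 || !x1) — x3 is true.
  17. (!x3 || !x7 || !x5) — !x7 is true.
  18. (!x6 || !x2) — !x6 is true.
  19. (!x6 || x5 || !x4) — !x6 is true.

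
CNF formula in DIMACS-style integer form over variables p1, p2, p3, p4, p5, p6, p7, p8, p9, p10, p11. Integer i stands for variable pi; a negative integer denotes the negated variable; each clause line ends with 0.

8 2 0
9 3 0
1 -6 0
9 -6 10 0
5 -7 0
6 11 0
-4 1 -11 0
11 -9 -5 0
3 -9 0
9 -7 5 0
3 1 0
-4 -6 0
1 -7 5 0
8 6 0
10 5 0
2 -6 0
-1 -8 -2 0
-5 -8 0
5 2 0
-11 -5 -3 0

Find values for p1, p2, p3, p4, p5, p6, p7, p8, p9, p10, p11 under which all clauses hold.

p4 occurs only negated in the remaining clauses — set p4 = False.
p7 occurs only negated in the remaining clauses — set p7 = False.
Branch on p1: take p1 = False.
  then p6 is forced to False.
  then p11 is forced to True.
  then p3 is forced to True.
  then p8 is forced to True.
  then p5 is forced to False.
  then p10 is forced to True.
  then p2 is forced to True.
p9 is now unconstrained; take p9 = False.
Check each clause:
  1. {p8, p2} — p8 is true.
  2. {p3, p9} — p3 is true.
  3. {p1, ¬p6} — ¬p6 is true.
  4. {p10, p9, ¬p6} — p10 is true.
  5. {¬p7, p5} — ¬p7 is true.
  6. {p6, p11} — p11 is true.
  7. {p1, ¬p4, ¬p11} — ¬p4 is true.
  8. {¬p9, ¬p5, p11} — ¬p5 is true.
  9. {¬p9, p3} — p3 is true.
  10. {p5, p9, ¬p7} — ¬p7 is true.
  11. {p3, p1} — p3 is true.
  12. {¬p4, ¬p6} — ¬p6 is true.
  13. {¬p7, p5, p1} — ¬p7 is true.
  14. {p6, p8} — p8 is true.
  15. {p10, p5} — p10 is true.
  16. {p2, ¬p6} — ¬p6 is true.
  17. {¬p8, ¬p2, ¬p1} — ¬p1 is true.
  18. {¬p8, ¬p5} — ¬p5 is true.
  19. {p2, p5} — p2 is true.
  20. {¬p5, ¬p3, ¬p11} — ¬p5 is true.

p1=False, p2=True, p3=True, p4=False, p5=False, p6=False, p7=False, p8=True, p9=False, p10=True, p11=True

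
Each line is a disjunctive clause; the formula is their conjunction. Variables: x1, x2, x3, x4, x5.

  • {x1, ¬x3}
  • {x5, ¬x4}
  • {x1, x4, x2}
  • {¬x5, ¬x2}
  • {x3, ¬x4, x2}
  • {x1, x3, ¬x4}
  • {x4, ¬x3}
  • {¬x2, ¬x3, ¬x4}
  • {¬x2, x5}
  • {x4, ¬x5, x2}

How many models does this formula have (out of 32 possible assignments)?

The models are:
  x1=1 x2=0 x3=0 x4=0 x5=0
  x1=1 x2=0 x3=1 x4=1 x5=1
Count: 2.

2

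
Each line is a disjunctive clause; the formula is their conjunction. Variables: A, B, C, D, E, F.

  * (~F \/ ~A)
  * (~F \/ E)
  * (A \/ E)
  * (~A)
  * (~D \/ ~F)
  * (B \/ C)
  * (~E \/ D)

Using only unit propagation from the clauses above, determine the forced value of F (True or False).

False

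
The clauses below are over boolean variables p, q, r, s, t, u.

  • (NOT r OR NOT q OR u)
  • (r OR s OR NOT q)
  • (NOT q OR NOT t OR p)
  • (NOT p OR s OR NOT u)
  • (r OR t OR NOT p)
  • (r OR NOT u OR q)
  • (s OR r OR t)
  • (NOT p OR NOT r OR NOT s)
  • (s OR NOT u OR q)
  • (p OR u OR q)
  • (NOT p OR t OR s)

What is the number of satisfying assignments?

11

Case analysis on p and q:
  p=T, q=T: remaining (r,s,t,u) ∈ {(F,T,T,F); (F,T,T,T)} — 2.
  p=T, q=F: remaining (r,s,t,u) ∈ {(F,F,T,F); (F,T,T,F); (T,F,T,F)} — 3.
  p=F, q=T: remaining (r,s,t,u) ∈ {(F,T,F,F); (F,T,F,T); (T,F,F,T); (T,T,F,T)} — 4.
  p=F, q=F: remaining (r,s,t,u) ∈ {(T,T,F,T); (T,T,T,T)} — 2.
Total: 2 + 3 + 4 + 2 = 11.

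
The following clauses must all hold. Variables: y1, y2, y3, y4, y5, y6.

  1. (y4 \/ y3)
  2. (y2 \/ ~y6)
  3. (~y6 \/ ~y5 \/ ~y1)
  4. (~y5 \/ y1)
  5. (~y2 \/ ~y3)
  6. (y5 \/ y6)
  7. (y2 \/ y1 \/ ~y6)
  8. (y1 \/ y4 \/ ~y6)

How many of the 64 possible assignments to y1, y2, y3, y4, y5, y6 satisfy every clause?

6

Satisfying assignments:
  y1=F y2=T y3=F y4=T y5=F y6=T
  y1=T y2=F y3=F y4=T y5=T y6=F
  y1=T y2=F y3=T y4=F y5=T y6=F
  y1=T y2=F y3=T y4=T y5=T y6=F
  y1=T y2=T y3=F y4=T y5=F y6=T
  y1=T y2=T y3=F y4=T y5=T y6=F
That's 6 in total.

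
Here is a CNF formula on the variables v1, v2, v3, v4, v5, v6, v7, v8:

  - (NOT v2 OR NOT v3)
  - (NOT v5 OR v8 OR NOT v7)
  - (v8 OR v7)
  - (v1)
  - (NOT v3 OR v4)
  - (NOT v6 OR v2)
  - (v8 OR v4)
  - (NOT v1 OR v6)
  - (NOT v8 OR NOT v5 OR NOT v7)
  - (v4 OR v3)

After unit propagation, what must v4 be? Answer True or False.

(v1) stands alone — v1 = True.
(v6 OR NOT v1): since v1 = True, the clause reduces to (v6). v6 = True.
(v2 OR NOT v6): since v6 = True, the clause reduces to (v2). v2 = True.
In (NOT v3 OR NOT v2), NOT v2 is now false; NOT v3 must hold, so v3 = False.
From (v3 OR v4) and v3 = False: v4 = True.

True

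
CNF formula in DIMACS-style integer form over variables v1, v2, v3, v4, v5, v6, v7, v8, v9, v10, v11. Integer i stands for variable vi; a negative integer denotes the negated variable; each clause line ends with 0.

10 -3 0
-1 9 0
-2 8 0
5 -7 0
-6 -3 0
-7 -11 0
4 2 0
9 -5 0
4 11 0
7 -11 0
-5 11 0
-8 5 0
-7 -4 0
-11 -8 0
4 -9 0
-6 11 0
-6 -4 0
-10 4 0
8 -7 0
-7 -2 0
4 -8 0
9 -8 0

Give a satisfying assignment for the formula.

v1=F, v2=F, v3=F, v4=T, v5=F, v6=F, v7=F, v8=F, v9=T, v10=T, v11=F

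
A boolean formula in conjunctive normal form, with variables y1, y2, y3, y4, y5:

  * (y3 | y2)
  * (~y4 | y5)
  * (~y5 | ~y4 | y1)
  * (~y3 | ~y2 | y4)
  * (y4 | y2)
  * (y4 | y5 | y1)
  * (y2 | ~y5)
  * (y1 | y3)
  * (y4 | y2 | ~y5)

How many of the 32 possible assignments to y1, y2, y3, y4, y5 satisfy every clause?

4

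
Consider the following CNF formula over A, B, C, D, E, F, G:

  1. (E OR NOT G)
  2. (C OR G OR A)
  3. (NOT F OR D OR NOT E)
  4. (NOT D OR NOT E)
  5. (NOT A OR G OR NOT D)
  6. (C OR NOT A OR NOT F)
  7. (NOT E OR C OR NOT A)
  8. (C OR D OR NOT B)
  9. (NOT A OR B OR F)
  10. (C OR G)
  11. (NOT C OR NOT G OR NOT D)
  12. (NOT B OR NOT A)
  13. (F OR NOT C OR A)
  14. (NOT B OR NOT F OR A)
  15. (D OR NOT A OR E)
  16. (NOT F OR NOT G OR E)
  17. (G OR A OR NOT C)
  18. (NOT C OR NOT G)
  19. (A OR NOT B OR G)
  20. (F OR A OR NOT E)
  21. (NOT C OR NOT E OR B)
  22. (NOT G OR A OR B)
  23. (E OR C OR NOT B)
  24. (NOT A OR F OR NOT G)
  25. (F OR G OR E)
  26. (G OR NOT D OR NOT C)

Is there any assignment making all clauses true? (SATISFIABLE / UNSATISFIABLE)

A = True:
  propagation gives B=False, F=True, C=True, G=False; an empty clause results — contradiction.
A = False:
  G = True:
    propagation gives E=True, D=False, F=False; an empty clause results — contradiction.
  G = False:
    propagation gives C=True; an empty clause results — contradiction.
Every branch closes, so no satisfying assignment exists.

UNSATISFIABLE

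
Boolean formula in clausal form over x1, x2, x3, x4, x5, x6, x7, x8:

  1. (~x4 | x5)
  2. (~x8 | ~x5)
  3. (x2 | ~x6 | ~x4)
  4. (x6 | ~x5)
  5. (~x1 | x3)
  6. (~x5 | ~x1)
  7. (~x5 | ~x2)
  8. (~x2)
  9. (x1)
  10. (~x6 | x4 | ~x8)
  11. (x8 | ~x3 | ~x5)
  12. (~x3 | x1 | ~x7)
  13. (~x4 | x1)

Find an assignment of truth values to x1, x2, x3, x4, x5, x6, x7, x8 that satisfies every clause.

(~x2) is a unit clause, so x2 = False.
Unit propagation: (x1) forces x1 = True.
Unit propagation: (x3) forces x3 = True.
Unit propagation: (~x5) forces x5 = False.
Unit propagation: (~x4) forces x4 = False.
Pure literal: x6 appears only negated; assign x6 = False.
x7, x8 are now unconstrained; take x7 = True, x8 = True.
Every clause has at least one true literal under this assignment.

x1=T, x2=F, x3=T, x4=F, x5=F, x6=F, x7=T, x8=T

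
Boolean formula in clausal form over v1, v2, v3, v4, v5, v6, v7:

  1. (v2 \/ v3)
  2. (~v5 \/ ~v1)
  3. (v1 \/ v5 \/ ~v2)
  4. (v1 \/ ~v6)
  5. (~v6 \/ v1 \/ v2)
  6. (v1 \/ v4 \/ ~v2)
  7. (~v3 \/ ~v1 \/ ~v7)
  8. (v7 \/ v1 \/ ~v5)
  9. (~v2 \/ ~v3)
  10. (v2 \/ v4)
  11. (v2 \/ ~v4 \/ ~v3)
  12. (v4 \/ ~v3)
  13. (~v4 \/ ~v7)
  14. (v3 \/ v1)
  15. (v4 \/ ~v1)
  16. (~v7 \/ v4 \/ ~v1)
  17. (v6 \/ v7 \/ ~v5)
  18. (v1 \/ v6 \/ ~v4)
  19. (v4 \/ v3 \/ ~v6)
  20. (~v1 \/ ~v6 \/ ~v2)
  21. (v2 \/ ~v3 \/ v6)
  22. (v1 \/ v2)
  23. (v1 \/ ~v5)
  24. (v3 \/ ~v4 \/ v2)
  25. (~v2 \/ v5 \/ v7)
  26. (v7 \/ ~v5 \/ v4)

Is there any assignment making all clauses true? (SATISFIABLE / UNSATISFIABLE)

UNSATISFIABLE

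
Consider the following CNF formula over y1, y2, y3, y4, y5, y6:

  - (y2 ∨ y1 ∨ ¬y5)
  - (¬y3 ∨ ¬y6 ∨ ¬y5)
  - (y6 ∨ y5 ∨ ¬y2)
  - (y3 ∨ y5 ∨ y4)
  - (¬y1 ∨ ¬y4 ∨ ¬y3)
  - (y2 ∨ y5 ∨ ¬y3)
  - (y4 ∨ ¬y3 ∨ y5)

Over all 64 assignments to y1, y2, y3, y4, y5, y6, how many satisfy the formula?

23

Case analysis on y5 and y3:
  y5=1, y3=1: remaining (y1,y2,y4,y6) ∈ {(0,1,0,0); (0,1,1,0); (1,0,0,0); (1,1,0,0)} — 4.
  y5=1, y3=0: y4, y6 free; 3 ways for (y1,y2) × 2^2 = 12.
  y5=0, y3=1: remaining (y1,y2,y4,y6) ∈ {(0,1,1,1)} — 1.
  y5=0, y3=0: y1 free; 3 ways for (y2,y4,y6) × 2^1 = 6.
Total: 4 + 12 + 1 + 6 = 23.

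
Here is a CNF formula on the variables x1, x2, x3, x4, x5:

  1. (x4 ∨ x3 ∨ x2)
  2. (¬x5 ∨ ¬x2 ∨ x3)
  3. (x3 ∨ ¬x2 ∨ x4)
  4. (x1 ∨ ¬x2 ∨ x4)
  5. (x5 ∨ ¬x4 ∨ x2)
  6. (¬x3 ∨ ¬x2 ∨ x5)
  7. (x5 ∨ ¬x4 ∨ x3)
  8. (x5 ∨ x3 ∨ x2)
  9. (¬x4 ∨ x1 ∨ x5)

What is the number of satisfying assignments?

11

Case analysis on x2 and x3:
  x2=T, x3=T: remaining (x1,x4,x5) ∈ {(F,T,T); (T,F,T); (T,T,T)} — 3.
  x2=T, x3=F: a clause becomes empty — 0.
  x2=F, x3=T: x1 free; 3 ways for (x4,x5) × 2^1 = 6.
  x2=F, x3=F: remaining (x1,x4,x5) ∈ {(F,T,T); (T,T,T)} — 2.
Total: 3 + 0 + 6 + 2 = 11.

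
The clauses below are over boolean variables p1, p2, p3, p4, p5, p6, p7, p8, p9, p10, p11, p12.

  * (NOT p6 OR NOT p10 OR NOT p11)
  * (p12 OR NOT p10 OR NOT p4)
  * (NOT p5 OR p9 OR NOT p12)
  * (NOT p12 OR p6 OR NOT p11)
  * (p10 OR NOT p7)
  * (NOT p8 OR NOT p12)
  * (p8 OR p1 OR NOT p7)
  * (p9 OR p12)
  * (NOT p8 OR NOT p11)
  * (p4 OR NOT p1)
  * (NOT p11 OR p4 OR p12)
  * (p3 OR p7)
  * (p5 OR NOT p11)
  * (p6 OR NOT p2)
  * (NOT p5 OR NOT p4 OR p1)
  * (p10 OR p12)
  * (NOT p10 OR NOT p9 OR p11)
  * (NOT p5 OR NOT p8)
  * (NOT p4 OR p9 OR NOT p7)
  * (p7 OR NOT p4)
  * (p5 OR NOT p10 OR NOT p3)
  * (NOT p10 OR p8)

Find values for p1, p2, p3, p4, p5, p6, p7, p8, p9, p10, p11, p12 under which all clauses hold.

p1=False, p2=False, p3=True, p4=False, p5=True, p6=False, p7=False, p8=False, p9=True, p10=False, p11=False, p12=True

Pure literal: p2 appears only negated; assign p2 = False.
Branch on p1: take p1 = False.
Try p3 = True.
For the remaining variables, p4 = False, p5 = True, p6 = False, p7 = False, p8 = False, p9 = True, p10 = False, p11 = False, p12 = True works.
Every clause has at least one true literal under this assignment.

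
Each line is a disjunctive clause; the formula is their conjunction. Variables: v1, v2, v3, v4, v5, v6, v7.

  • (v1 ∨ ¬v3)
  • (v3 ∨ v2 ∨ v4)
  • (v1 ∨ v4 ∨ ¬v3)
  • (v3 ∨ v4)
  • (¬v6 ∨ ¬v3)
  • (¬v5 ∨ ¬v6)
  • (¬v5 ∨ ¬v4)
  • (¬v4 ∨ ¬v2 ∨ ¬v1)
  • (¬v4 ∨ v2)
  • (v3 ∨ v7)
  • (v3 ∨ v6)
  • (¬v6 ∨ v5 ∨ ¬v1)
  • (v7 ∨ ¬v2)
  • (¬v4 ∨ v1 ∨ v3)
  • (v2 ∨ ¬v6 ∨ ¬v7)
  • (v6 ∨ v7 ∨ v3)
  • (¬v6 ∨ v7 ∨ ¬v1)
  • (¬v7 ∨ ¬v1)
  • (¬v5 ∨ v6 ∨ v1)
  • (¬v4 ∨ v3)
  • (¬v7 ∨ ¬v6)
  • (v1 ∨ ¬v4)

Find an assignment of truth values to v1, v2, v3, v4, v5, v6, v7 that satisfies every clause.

v1=True, v2=False, v3=True, v4=False, v5=False, v6=False, v7=False

Try v1 = True.
  then v7 is forced to False.
  then v3 is forced to True.
  then v6 is forced to False.
  then v2 is forced to False.
  then v4 is forced to False.
v5 is now unconstrained; take v5 = False.
Check each clause:
  1. (v1 ∨ ¬v3) — v1 is true.
  2. (v4 ∨ v2 ∨ v3) — v3 is true.
  3. (v4 ∨ v1 ∨ ¬v3) — v1 is true.
  4. (v3 ∨ v4) — v3 is true.
  5. (¬v3 ∨ ¬v6) — ¬v6 is true.
  6. (¬v6 ∨ ¬v5) — ¬v6 is true.
  7. (¬v5 ∨ ¬v4) — ¬v5 is true.
  8. (¬v4 ∨ ¬v1 ∨ ¬v2) — ¬v4 is true.
  9. (¬v4 ∨ v2) — ¬v4 is true.
  10. (v7 ∨ v3) — v3 is true.
  11. (v6 ∨ v3) — v3 is true.
  12. (v5 ∨ ¬v1 ∨ ¬v6) — ¬v6 is true.
  13. (v7 ∨ ¬v2) — ¬v2 is true.
  14. (v1 ∨ v3 ∨ ¬v4) — v1 is true.
  15. (¬v6 ∨ v2 ∨ ¬v7) — ¬v7 is true.
  16. (v6 ∨ v3 ∨ v7) — v3 is true.
  17. (¬v6 ∨ ¬v1 ∨ v7) — ¬v6 is true.
  18. (¬v7 ∨ ¬v1) — ¬v7 is true.
  19. (v6 ∨ v1 ∨ ¬v5) — v1 is true.
  20. (v3 ∨ ¬v4) — v3 is true.
  21. (¬v6 ∨ ¬v7) — ¬v7 is true.
  22. (¬v4 ∨ v1) — v1 is true.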